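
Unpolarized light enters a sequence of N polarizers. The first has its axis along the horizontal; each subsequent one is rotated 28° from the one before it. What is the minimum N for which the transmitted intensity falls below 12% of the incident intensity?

First polarizer halves the unpolarized light: factor 1/2.
Each further stage multiplies by cos²(28°) = 0.7796.
After N polarizers: T = 0.5·0.7796^(N−1). Require T < 0.12 ⇒ N−1 > ln(0.12/0.5)/ln(0.7796) = 5.73, so N−1 ≥ 6 and N = 7.
Check: N=7 gives T = 0.1123 < 0.12; N=6 gives T = 0.144.

N = 7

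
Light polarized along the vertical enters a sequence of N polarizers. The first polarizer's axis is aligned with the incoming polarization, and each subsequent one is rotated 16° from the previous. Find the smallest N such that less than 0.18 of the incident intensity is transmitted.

N = 23

First polarizer is aligned with the polarization: full transmission.
Each further stage multiplies by cos²(16°) = 0.924.
After N polarizers: T = 0.924^(N−1). Require T < 0.18 ⇒ N−1 > ln(0.18)/ln(0.924) = 21.70, so N−1 ≥ 22 and N = 23.
Check: N=23 gives T = 0.1758 < 0.18; N=22 gives T = 0.1903.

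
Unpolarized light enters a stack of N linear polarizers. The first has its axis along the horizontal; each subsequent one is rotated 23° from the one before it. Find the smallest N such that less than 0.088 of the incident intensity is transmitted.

N = 12

First polarizer halves the unpolarized light: factor 1/2.
Each further stage multiplies by cos²(23°) = 0.8473.
After N polarizers: T = 0.5·0.8473^(N−1). Require T < 0.088 ⇒ N−1 > ln(0.088/0.5)/ln(0.8473) = 10.49, so N−1 ≥ 11 and N = 12.
Check: N=12 gives T = 0.08082 < 0.088; N=11 gives T = 0.09539.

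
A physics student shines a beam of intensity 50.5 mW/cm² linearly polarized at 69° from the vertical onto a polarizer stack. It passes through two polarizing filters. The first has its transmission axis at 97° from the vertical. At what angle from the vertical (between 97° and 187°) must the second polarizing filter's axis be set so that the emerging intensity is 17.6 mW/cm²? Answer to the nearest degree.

θ ≈ 145°

I₁ = I₀ cos²(97° − 69°) = I₀ cos²(28°) = 0.7796 I₀.
Target fraction: 17.6 / 50.5 mW/cm² = 0.3485 of I₀.
Need I₂/I₀ = 0.3485, so cos²(θ − 97°) = 0.3485 / 0.7796 = 0.447.
θ − 97° = arccos(√0.447) = 48.0°, giving θ ≈ 97 + 48.0 = 145.0°.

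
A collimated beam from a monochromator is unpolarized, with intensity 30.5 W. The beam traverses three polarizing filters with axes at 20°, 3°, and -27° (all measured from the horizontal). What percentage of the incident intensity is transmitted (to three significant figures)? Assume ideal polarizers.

≈ 34.3%

Unpolarized light through the first polarizer → I₁ = 30.5 W/2 = 15.25 W, polarized at 20°.
I₂ = I₁ · cos²(17°) = 15.25 · 0.9145 = 13.95 W.
I₃ = I₂ · cos²(30°) = 13.95 · 0.75 = 10.46 W.
That is 34.29% of the incident intensity.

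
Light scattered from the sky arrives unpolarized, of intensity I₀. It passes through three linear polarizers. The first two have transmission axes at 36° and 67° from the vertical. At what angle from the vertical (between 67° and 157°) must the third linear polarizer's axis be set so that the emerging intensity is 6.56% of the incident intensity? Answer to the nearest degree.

Unpolarized light through the first polarizer → I₁ = ½ I₀, now polarized at 36°.
I₂ = I₁ cos²(67° − 36°) = 0.5 I₀ · cos²(31°) = 0.3674 I₀.
Need I₃/I₀ = 0.0656, so cos²(θ − 67°) = 0.0656 / 0.3674 = 0.1786.
θ − 67° = arccos(√0.1786) = 65.0°, giving θ ≈ 67 + 65.0 = 132.0°.

θ ≈ 132°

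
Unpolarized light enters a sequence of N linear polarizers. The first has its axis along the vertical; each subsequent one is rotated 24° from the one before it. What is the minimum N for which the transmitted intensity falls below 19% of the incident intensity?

N = 7

First polarizer halves the unpolarized light: factor 1/2.
Each further stage multiplies by cos²(24°) = 0.8346.
After N polarizers: T = 0.5·0.8346^(N−1). Require T < 0.19 ⇒ N−1 > ln(0.19/0.5)/ln(0.8346) = 5.35, so N−1 ≥ 6 and N = 7.
Check: N=7 gives T = 0.1689 < 0.19; N=6 gives T = 0.2024.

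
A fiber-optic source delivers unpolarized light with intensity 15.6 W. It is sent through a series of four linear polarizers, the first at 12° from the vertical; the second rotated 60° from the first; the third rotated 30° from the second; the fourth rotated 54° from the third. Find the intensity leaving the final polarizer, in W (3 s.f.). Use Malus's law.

I ≈ 0.505 W

Unpolarized light through the first polarizer → I₁ = 15.6 W/2 = 7.8 W, polarized at 12°.
I₂ = I₁ · cos²(60°) = 7.8 · 0.25 = 1.95 W.
I₃ = I₂ · cos²(30°) = 1.95 · 0.75 = 1.463 W.
I₄ = I₃ · cos²(54°) = 1.463 · 0.3455 = 0.5053 W.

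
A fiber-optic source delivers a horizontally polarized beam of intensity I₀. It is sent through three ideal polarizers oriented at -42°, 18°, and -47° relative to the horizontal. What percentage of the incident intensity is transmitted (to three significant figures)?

≈ 2.47%

I₁ = I₀ cos²(-42° − 0°) = I₀ cos²(42°) = 0.5523 I₀.
I₂ = I₁ cos²(18° + 42°) = 0.5523 I₀ · cos²(60°) = 0.1381 I₀.
I₃ = I₂ cos²(-47° − 18°) = 0.1381 I₀ · cos²(65°) = 0.02466 I₀.
That is 2.466% of the incident intensity.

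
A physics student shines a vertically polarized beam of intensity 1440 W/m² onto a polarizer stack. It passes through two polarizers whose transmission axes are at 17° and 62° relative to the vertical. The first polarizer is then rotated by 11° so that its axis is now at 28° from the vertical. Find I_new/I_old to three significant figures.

I_new/I_old ≈ 1.17

Before rotation:
I₁ = I₀ cos²(17° − 0°) = I₀ cos²(17°) = 0.9145 I₀.
I₂ = I₁ cos²(62° − 17°) = 0.9145 I₀ · cos²(45°) = 0.4573 I₀.
After rotation:
I₁ = I₀ cos²(28° − 0°) = I₀ cos²(28°) = 0.7796 I₀.
I₂ = I₁ cos²(62° − 28°) = 0.7796 I₀ · cos²(34°) = 0.5358 I₀.
Ratio = 0.5358 / 0.4573 = 1.172.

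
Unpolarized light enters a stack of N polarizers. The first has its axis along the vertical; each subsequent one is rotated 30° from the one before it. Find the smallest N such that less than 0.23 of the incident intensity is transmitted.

First polarizer halves the unpolarized light: factor 1/2.
Each further stage multiplies by cos²(30°) = 0.75.
After N polarizers: T = 0.5·0.75^(N−1). Require T < 0.23 ⇒ N−1 > ln(0.23/0.5)/ln(0.75) = 2.70, so N−1 ≥ 3 and N = 4.
Check: N=4 gives T = 0.2109 < 0.23; N=3 gives T = 0.2813.

N = 4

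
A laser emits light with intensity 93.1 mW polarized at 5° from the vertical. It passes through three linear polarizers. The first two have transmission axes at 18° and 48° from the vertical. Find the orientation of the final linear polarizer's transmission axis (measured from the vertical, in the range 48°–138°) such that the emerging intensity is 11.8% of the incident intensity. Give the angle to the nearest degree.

θ ≈ 114°

I₁ = I₀ cos²(18° − 5°) = I₀ cos²(13°) = 0.9494 I₀.
I₂ = I₁ cos²(48° − 18°) = 0.9494 I₀ · cos²(30°) = 0.712 I₀.
Need I₃/I₀ = 0.118, so cos²(θ − 48°) = 0.118 / 0.712 = 0.1657.
θ − 48° = arccos(√0.1657) = 66.0°, giving θ ≈ 48 + 66.0 = 114.0°.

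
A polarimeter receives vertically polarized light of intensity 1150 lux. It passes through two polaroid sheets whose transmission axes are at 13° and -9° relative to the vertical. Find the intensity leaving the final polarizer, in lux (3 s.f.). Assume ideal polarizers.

I₁ = 1150 lux · cos²(13°) = 1092 lux.
I₂ = I₁ · cos²(22°) = 1092 · 0.8597 = 938.6 lux.

I ≈ 939 lux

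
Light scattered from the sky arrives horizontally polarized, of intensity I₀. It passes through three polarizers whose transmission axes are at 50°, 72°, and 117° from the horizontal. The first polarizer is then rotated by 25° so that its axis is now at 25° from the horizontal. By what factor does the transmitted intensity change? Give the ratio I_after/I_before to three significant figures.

I_new/I_old ≈ 1.08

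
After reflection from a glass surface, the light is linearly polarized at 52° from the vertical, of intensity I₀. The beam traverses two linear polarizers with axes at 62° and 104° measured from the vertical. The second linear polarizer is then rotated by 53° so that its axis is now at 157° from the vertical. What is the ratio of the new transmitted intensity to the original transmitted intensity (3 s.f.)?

Before rotation:
I₁ = I₀ cos²(62° − 52°) = I₀ cos²(10°) = 0.9698 I₀.
I₂ = I₁ cos²(104° − 62°) = 0.9698 I₀ · cos²(42°) = 0.5356 I₀.
After rotation:
I₁ = I₀ cos²(62° − 52°) = I₀ cos²(10°) = 0.9698 I₀.
Angle between axes 1 and 2: 85°. I₂ = 0.9698 I₀ · cos²(85°) = 0.007367 I₀.
Ratio = 0.007367 / 0.5356 = 0.01375.

I_new/I_old ≈ 0.0138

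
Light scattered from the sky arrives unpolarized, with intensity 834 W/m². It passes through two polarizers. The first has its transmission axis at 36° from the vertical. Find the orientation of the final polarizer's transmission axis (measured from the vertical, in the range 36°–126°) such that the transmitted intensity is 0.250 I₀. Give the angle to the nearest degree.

Unpolarized light through the first polarizer → I₁ = ½ I₀, now polarized at 36°.
Need I₂/I₀ = 0.25, so cos²(θ − 36°) = 0.25 / 0.5 = 0.5.
θ − 36° = arccos(√0.5) = 45.0°, giving θ ≈ 36 + 45.0 = 81.0°.

θ ≈ 81°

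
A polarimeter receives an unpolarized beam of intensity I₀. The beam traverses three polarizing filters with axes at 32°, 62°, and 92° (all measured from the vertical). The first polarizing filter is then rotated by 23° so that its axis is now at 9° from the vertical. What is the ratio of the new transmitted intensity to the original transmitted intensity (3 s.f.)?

I_new/I_old ≈ 0.483

Before rotation:
Unpolarized light through the first polarizer → I₁ = ½ I₀, now polarized at 32°.
I₂ = I₁ cos²(62° − 32°) = 0.5 I₀ · cos²(30°) = 0.375 I₀.
I₃ = I₂ cos²(92° − 62°) = 0.375 I₀ · cos²(30°) = 0.2813 I₀.
After rotation:
Unpolarized light through the first polarizer → I₁ = ½ I₀, now polarized at 9°.
I₂ = I₁ cos²(62° − 9°) = 0.5 I₀ · cos²(53°) = 0.1811 I₀.
I₃ = I₂ cos²(92° − 62°) = 0.1811 I₀ · cos²(30°) = 0.1358 I₀.
Ratio = 0.1358 / 0.2813 = 0.4829.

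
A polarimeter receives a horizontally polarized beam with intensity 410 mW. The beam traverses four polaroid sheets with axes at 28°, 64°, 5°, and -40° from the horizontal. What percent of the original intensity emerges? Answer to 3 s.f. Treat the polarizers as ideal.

≈ 6.77%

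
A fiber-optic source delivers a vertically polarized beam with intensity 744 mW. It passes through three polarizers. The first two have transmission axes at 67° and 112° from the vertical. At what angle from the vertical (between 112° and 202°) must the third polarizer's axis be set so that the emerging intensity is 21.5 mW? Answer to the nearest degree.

By Malus's law, I₁ = I₀ cos²(67° − 0°) = I₀ cos²(67°) = 0.1527 I₀.
I₂ = I₁ cos²(112° − 67°) = 0.1527 I₀ · cos²(45°) = 0.07634 I₀.
Target fraction: 21.5 / 744 mW = 0.0289 of I₀.
Need I₃/I₀ = 0.0289, so cos²(θ − 112°) = 0.0289 / 0.07634 = 0.3786.
θ − 112° = arccos(√0.3786) = 52.0°, giving θ ≈ 112 + 52.0 = 164.0°.

θ ≈ 164°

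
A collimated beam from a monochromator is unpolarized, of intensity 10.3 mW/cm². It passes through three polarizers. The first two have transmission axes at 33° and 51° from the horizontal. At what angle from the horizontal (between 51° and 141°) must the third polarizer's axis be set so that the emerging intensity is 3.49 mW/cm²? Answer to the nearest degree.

θ ≈ 81°

Unpolarized light through the first polarizer → I₁ = ½ I₀, now polarized at 33°.
I₂ = I₁ cos²(51° − 33°) = 0.5 I₀ · cos²(18°) = 0.4523 I₀.
Target fraction: 3.49 / 10.3 mW/cm² = 0.3388 of I₀.
Need I₃/I₀ = 0.3388, so cos²(θ − 51°) = 0.3388 / 0.4523 = 0.7492.
θ − 51° = arccos(√0.7492) = 30.1°, giving θ ≈ 51 + 30.1 = 81.1°.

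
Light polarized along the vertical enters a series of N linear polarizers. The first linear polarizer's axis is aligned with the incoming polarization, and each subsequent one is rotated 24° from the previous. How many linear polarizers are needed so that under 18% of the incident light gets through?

First polarizer is aligned with the polarization: full transmission.
Each further stage multiplies by cos²(24°) = 0.8346.
After N polarizers: T = 0.8346^(N−1). Require T < 0.18 ⇒ N−1 > ln(0.18)/ln(0.8346) = 9.48, so N−1 ≥ 10 and N = 11.
Check: N=11 gives T = 0.1639 < 0.18; N=10 gives T = 0.1964.

N = 11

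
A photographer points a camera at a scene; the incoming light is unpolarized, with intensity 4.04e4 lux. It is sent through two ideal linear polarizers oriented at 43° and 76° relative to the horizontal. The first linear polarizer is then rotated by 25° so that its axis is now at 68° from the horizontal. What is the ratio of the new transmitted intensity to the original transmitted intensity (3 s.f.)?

Before rotation:
Unpolarized light through the first polarizer → I₁ = ½ I₀, now polarized at 43°.
I₂ = I₁ cos²(76° − 43°) = 0.5 I₀ · cos²(33°) = 0.3517 I₀.
After rotation:
Unpolarized light through the first polarizer → I₁ = ½ I₀, now polarized at 68°.
I₂ = I₁ cos²(76° − 68°) = 0.5 I₀ · cos²(8°) = 0.4903 I₀.
Ratio = 0.4903 / 0.3517 = 1.394.

I_new/I_old ≈ 1.39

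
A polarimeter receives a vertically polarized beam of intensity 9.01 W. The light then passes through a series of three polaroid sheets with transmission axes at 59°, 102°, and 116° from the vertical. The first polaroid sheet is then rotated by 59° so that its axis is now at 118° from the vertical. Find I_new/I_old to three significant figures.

Before rotation:
I₁ = I₀ cos²(59° − 0°) = I₀ cos²(59°) = 0.2653 I₀.
I₂ = I₁ cos²(102° − 59°) = 0.2653 I₀ · cos²(43°) = 0.1419 I₀.
I₃ = I₂ cos²(116° − 102°) = 0.1419 I₀ · cos²(14°) = 0.1336 I₀.
After rotation:
I₁ = I₀ cos²(118° − 0°) = I₀ cos²(62°) = 0.2204 I₀.
I₂ = I₁ cos²(102° − 118°) = 0.2204 I₀ · cos²(16°) = 0.2037 I₀.
I₃ = I₂ cos²(116° − 102°) = 0.2037 I₀ · cos²(14°) = 0.1917 I₀.
Ratio = 0.1917 / 0.1336 = 1.435.

I_new/I_old ≈ 1.44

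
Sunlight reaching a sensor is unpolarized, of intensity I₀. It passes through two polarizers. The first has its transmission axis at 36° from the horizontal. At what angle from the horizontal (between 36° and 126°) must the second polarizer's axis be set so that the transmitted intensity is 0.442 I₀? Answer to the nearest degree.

θ ≈ 56°

Unpolarized light through the first polarizer → I₁ = ½ I₀, now polarized at 36°.
Need I₂/I₀ = 0.442, so cos²(θ − 36°) = 0.442 / 0.5 = 0.884.
θ − 36° = arccos(√0.884) = 19.9°, giving θ ≈ 36 + 19.9 = 55.9°.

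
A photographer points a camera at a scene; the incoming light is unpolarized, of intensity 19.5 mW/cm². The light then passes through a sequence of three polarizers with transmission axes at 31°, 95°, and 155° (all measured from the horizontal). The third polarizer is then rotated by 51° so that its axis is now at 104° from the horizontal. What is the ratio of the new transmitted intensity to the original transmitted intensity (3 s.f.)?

I_new/I_old ≈ 3.90

Before rotation:
Unpolarized light through the first polarizer → I₁ = ½ I₀, now polarized at 31°.
I₂ = I₁ cos²(95° − 31°) = 0.5 I₀ · cos²(64°) = 0.09608 I₀.
I₃ = I₂ cos²(155° − 95°) = 0.09608 I₀ · cos²(60°) = 0.02402 I₀.
After rotation:
Unpolarized light through the first polarizer → I₁ = ½ I₀, now polarized at 31°.
I₂ = I₁ cos²(95° − 31°) = 0.5 I₀ · cos²(64°) = 0.09608 I₀.
I₃ = I₂ cos²(104° − 95°) = 0.09608 I₀ · cos²(9°) = 0.09373 I₀.
Ratio = 0.09373 / 0.02402 = 3.902.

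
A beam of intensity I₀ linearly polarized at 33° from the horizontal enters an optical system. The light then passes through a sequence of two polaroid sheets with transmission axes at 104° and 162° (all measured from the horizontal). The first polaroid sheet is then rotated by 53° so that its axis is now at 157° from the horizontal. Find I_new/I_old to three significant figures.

Before rotation:
I₁ = I₀ cos²(104° − 33°) = I₀ cos²(71°) = 0.106 I₀.
I₂ = I₁ cos²(162° − 104°) = 0.106 I₀ · cos²(58°) = 0.02976 I₀.
After rotation:
I₁ = I₀ cos²(157° − 33°) = I₀ cos²(56°) = 0.3127 I₀.
I₂ = I₁ cos²(162° − 157°) = 0.3127 I₀ · cos²(5°) = 0.3103 I₀.
Ratio = 0.3103 / 0.02976 = 10.43.

I_new/I_old ≈ 10.4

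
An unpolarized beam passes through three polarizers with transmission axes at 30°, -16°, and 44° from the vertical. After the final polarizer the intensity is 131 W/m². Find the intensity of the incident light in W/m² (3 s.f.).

Unpolarized light through the first polarizer → I₁ = ½ I₀, now polarized at 30°.
I₂ = I₁ cos²(-16° − 30°) = 0.5 I₀ · cos²(46°) = 0.2413 I₀.
I₃ = I₂ cos²(44° + 16°) = 0.2413 I₀ · cos²(60°) = 0.06032 I₀.
So 131 W/m² = 0.06032 I₀, giving I₀ = 131/0.06032 = 2172 W/m².

I₀ ≈ 2170 W/m²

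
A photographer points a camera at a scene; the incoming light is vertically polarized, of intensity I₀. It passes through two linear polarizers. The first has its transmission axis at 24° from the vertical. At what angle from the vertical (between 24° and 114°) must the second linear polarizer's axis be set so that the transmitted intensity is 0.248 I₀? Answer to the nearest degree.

θ ≈ 81°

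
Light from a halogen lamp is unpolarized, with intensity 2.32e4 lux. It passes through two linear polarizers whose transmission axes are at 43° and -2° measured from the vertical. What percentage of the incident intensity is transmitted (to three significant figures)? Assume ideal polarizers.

≈ 25.0%

Unpolarized light through the first polarizer → I₁ = 2.32e4 lux/2 = 1.16e+04 lux, polarized at 43°.
I₂ = I₁ · cos²(45°) = 1.16e+04 · 0.5 = 5800 lux.
That is 25% of the incident intensity.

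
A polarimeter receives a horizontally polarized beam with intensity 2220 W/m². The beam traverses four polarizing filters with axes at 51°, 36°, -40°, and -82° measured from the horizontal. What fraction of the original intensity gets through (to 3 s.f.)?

By Malus's law, I₁ = 2220 W/m² · cos²(51°) = 879.2 W/m².
I₂ = I₁ · cos²(15°) = 879.2 · 0.933 = 820.3 W/m².
I₃ = I₂ · cos²(76°) = 820.3 · 0.05853 = 48.01 W/m².
I₄ = I₃ · cos²(42°) = 48.01 · 0.5523 = 26.51 W/m².
Transmitted fraction = 0.01194.

I/I₀ ≈ 0.0119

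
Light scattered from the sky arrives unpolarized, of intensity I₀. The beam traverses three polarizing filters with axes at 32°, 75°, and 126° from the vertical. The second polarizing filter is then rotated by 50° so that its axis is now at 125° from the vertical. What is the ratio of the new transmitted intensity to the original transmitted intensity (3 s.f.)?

Before rotation:
Unpolarized light through the first polarizer → I₁ = ½ I₀, now polarized at 32°.
I₂ = I₁ cos²(75° − 32°) = 0.5 I₀ · cos²(43°) = 0.2674 I₀.
I₃ = I₂ cos²(126° − 75°) = 0.2674 I₀ · cos²(51°) = 0.1059 I₀.
After rotation:
Unpolarized light through the first polarizer → I₁ = ½ I₀, now polarized at 32°.
Angle between axes 1 and 2: 87°. I₂ = 0.5 I₀ · cos²(87°) = 0.00137 I₀.
I₃ = I₂ cos²(126° − 125°) = 0.00137 I₀ · cos²(1°) = 0.001369 I₀.
Ratio = 0.001369 / 0.1059 = 0.01293.

I_new/I_old ≈ 0.0129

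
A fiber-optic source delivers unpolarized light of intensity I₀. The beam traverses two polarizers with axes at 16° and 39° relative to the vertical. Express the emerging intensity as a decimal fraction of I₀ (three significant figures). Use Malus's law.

≈ 0.424 I₀

Unpolarized light through the first polarizer → I₁ = ½ I₀, now polarized at 16°.
I₂ = I₁ cos²(39° − 16°) = 0.5 I₀ · cos²(23°) = 0.4237 I₀.
Transmitted fraction = 0.4237.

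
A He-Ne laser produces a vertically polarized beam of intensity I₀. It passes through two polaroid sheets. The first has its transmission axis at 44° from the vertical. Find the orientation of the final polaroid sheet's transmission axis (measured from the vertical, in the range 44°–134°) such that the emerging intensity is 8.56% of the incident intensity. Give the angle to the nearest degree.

θ ≈ 110°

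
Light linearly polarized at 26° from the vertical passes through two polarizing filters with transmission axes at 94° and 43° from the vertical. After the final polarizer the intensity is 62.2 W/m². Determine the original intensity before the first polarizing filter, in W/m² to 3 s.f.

I₀ ≈ 1120 W/m²

By Malus's law, I₁ = I₀ cos²(94° − 26°) = I₀ cos²(68°) = 0.1403 I₀.
I₂ = I₁ cos²(43° − 94°) = 0.1403 I₀ · cos²(51°) = 0.05558 I₀.
So 62.2 W/m² = 0.05558 I₀, giving I₀ = 62.2/0.05558 = 1119 W/m².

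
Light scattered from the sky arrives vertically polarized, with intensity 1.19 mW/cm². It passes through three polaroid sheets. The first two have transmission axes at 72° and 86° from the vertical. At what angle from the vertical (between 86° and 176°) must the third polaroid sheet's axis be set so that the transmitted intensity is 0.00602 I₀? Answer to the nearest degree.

By Malus's law, I₁ = I₀ cos²(72° − 0°) = I₀ cos²(72°) = 0.09549 I₀.
I₂ = I₁ cos²(86° − 72°) = 0.09549 I₀ · cos²(14°) = 0.0899 I₀.
Need I₃/I₀ = 0.00602, so cos²(θ − 86°) = 0.00602 / 0.0899 = 0.06696.
θ − 86° = arccos(√0.06696) = 75.0°, giving θ ≈ 86 + 75.0 = 161.0°.

θ ≈ 161°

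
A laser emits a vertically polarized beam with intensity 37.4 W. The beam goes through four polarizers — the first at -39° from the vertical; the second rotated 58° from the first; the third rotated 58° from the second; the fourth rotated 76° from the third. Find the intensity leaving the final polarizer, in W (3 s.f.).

I₁ = 37.4 W · cos²(39°) = 22.59 W.
I₂ = I₁ · cos²(58°) = 22.59 · 0.2808 = 6.343 W.
I₃ = I₂ · cos²(58°) = 6.343 · 0.2808 = 1.781 W.
I₄ = I₃ · cos²(76°) = 1.781 · 0.05853 = 0.1042 W.

I ≈ 0.104 W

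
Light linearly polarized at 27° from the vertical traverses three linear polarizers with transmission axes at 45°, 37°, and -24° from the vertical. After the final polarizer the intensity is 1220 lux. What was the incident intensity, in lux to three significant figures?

I₁ = I₀ cos²(45° − 27°) = I₀ cos²(18°) = 0.9045 I₀.
I₂ = I₁ cos²(37° − 45°) = 0.9045 I₀ · cos²(8°) = 0.887 I₀.
I₃ = I₂ cos²(-24° − 37°) = 0.887 I₀ · cos²(61°) = 0.2085 I₀.
So 1220 lux = 0.2085 I₀, giving I₀ = 1220/0.2085 = 5852 lux.

I₀ ≈ 5850 lux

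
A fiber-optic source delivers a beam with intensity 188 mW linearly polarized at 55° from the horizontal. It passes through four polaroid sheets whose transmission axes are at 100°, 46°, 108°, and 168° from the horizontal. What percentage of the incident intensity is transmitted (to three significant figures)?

By Malus's law, I₁ = 188 mW · cos²(45°) = 94 mW.
I₂ = I₁ · cos²(54°) = 94 · 0.3455 = 32.48 mW.
I₃ = I₂ · cos²(62°) = 32.48 · 0.2204 = 7.158 mW.
I₄ = I₃ · cos²(60°) = 7.158 · 0.25 = 1.789 mW.
That is 0.9518% of the incident intensity.

≈ 0.952%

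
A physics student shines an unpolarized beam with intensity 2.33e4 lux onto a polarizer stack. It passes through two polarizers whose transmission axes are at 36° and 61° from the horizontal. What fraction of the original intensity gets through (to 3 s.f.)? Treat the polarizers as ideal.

Unpolarized light through the first polarizer → I₁ = 2.33e4 lux/2 = 1.165e+04 lux, polarized at 36°.
I₂ = I₁ · cos²(25°) = 1.165e+04 · 0.8214 = 9569 lux.
Transmitted fraction = 0.4107.

I/I₀ ≈ 0.411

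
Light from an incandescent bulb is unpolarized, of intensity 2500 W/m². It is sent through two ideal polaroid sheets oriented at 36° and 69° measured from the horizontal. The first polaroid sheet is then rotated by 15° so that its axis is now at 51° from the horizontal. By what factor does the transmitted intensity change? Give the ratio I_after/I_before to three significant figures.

I_new/I_old ≈ 1.29

Before rotation:
Unpolarized light through the first polarizer → I₁ = ½ I₀, now polarized at 36°.
I₂ = I₁ cos²(69° − 36°) = 0.5 I₀ · cos²(33°) = 0.3517 I₀.
After rotation:
Unpolarized light through the first polarizer → I₁ = ½ I₀, now polarized at 51°.
I₂ = I₁ cos²(69° − 51°) = 0.5 I₀ · cos²(18°) = 0.4523 I₀.
Ratio = 0.4523 / 0.3517 = 1.286.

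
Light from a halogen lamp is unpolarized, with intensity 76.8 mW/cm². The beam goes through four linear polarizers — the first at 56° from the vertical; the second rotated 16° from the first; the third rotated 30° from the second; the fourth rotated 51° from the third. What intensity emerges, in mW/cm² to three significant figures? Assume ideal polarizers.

I ≈ 10.5 mW/cm²

Unpolarized light through the first polarizer → I₁ = 76.8 mW/cm²/2 = 38.4 mW/cm², polarized at 56°.
I₂ = I₁ · cos²(16°) = 38.4 · 0.924 = 35.48 mW/cm².
I₃ = I₂ · cos²(30°) = 35.48 · 0.75 = 26.61 mW/cm².
I₄ = I₃ · cos²(51°) = 26.61 · 0.396 = 10.54 mW/cm².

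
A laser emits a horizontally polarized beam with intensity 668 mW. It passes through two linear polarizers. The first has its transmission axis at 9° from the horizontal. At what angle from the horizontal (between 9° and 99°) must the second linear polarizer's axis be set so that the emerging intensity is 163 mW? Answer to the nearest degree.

θ ≈ 69°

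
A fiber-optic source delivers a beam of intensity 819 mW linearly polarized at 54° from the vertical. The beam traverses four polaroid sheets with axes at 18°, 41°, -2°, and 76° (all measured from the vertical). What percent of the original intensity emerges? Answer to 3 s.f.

I₁ = 819 mW · cos²(36°) = 536 mW.
I₂ = I₁ · cos²(23°) = 536 · 0.8473 = 454.2 mW.
I₃ = I₂ · cos²(43°) = 454.2 · 0.5349 = 242.9 mW.
I₄ = I₃ · cos²(78°) = 242.9 · 0.04323 = 10.5 mW.
That is 1.282% of the incident intensity.

≈ 1.28%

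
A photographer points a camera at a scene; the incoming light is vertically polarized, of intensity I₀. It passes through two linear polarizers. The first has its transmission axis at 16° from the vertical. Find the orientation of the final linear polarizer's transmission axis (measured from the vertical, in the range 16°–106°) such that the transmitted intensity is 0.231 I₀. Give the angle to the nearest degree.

I₁ = I₀ cos²(16° − 0°) = I₀ cos²(16°) = 0.924 I₀.
Need I₂/I₀ = 0.231, so cos²(θ − 16°) = 0.231 / 0.924 = 0.25.
θ − 16° = arccos(√0.25) = 60.0°, giving θ ≈ 16 + 60.0 = 76.0°.

θ ≈ 76°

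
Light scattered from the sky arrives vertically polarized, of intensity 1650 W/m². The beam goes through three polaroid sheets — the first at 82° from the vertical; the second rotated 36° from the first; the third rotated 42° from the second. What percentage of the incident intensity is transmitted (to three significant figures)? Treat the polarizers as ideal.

≈ 0.700%

I₁ = 1650 W/m² · cos²(82°) = 31.96 W/m².
I₂ = I₁ · cos²(36°) = 31.96 · 0.6545 = 20.92 W/m².
I₃ = I₂ · cos²(42°) = 20.92 · 0.5523 = 11.55 W/m².
That is 0.7001% of the incident intensity.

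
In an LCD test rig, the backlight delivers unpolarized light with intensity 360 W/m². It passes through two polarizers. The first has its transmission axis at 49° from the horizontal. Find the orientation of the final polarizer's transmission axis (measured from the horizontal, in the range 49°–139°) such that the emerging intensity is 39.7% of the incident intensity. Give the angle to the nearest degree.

θ ≈ 76°

Unpolarized light through the first polarizer → I₁ = ½ I₀, now polarized at 49°.
Need I₂/I₀ = 0.397, so cos²(θ − 49°) = 0.397 / 0.5 = 0.794.
θ − 49° = arccos(√0.794) = 27.0°, giving θ ≈ 49 + 27.0 = 76.0°.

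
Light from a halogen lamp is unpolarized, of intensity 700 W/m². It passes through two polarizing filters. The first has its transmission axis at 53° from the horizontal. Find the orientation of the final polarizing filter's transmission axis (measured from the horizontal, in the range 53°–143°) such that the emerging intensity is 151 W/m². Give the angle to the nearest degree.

Unpolarized light through the first polarizer → I₁ = ½ I₀, now polarized at 53°.
Target fraction: 151 / 700 W/m² = 0.2157 of I₀.
Need I₂/I₀ = 0.2157, so cos²(θ − 53°) = 0.2157 / 0.5 = 0.4314.
θ − 53° = arccos(√0.4314) = 48.9°, giving θ ≈ 53 + 48.9 = 101.9°.

θ ≈ 102°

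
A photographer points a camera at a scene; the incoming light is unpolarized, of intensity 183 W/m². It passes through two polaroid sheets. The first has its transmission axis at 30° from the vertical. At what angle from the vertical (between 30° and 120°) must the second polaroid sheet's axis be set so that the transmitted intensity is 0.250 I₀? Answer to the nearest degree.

θ ≈ 75°

Unpolarized light through the first polarizer → I₁ = ½ I₀, now polarized at 30°.
Need I₂/I₀ = 0.25, so cos²(θ − 30°) = 0.25 / 0.5 = 0.5.
θ − 30° = arccos(√0.5) = 45.0°, giving θ ≈ 30 + 45.0 = 75.0°.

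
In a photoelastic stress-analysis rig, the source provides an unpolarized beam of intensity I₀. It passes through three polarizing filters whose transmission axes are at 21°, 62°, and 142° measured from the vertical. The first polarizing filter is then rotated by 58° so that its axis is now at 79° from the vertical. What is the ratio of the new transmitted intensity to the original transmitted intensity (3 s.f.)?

Before rotation:
Unpolarized light through the first polarizer → I₁ = ½ I₀, now polarized at 21°.
I₂ = I₁ cos²(62° − 21°) = 0.5 I₀ · cos²(41°) = 0.2848 I₀.
I₃ = I₂ cos²(142° − 62°) = 0.2848 I₀ · cos²(80°) = 0.008588 I₀.
After rotation:
Unpolarized light through the first polarizer → I₁ = ½ I₀, now polarized at 79°.
I₂ = I₁ cos²(62° − 79°) = 0.5 I₀ · cos²(17°) = 0.4573 I₀.
I₃ = I₂ cos²(142° − 62°) = 0.4573 I₀ · cos²(80°) = 0.01379 I₀.
Ratio = 0.01379 / 0.008588 = 1.606.

I_new/I_old ≈ 1.61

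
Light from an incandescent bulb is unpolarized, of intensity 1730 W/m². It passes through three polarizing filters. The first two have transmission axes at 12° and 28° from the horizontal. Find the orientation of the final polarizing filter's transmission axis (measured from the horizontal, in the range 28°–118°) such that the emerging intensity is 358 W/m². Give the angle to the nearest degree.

θ ≈ 76°

Unpolarized light through the first polarizer → I₁ = ½ I₀, now polarized at 12°.
I₂ = I₁ cos²(28° − 12°) = 0.5 I₀ · cos²(16°) = 0.462 I₀.
Target fraction: 358 / 1730 W/m² = 0.2069 of I₀.
Need I₃/I₀ = 0.2069, so cos²(θ − 28°) = 0.2069 / 0.462 = 0.4479.
θ − 28° = arccos(√0.4479) = 48.0°, giving θ ≈ 28 + 48.0 = 76.0°.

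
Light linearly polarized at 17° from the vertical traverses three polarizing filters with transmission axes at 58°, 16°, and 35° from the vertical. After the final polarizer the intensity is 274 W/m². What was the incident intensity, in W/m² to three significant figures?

I₁ = I₀ cos²(58° − 17°) = I₀ cos²(41°) = 0.5696 I₀.
I₂ = I₁ cos²(16° − 58°) = 0.5696 I₀ · cos²(42°) = 0.3146 I₀.
I₃ = I₂ cos²(35° − 16°) = 0.3146 I₀ · cos²(19°) = 0.2812 I₀.
So 274 W/m² = 0.2812 I₀, giving I₀ = 274/0.2812 = 974.3 W/m².

I₀ ≈ 974 W/m²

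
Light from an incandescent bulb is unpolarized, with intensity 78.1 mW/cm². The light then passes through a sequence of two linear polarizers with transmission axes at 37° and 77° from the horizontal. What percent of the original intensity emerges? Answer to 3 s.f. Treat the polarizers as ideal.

≈ 29.3%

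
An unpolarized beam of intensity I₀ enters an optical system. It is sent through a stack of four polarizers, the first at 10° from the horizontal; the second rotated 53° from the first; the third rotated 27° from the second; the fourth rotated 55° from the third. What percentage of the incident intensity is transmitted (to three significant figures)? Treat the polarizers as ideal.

≈ 4.73%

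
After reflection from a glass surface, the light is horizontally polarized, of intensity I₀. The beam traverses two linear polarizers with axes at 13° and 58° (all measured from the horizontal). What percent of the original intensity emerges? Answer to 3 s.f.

≈ 47.5%

I₁ = I₀ cos²(13° − 0°) = I₀ cos²(13°) = 0.9494 I₀.
I₂ = I₁ cos²(58° − 13°) = 0.9494 I₀ · cos²(45°) = 0.4747 I₀.
That is 47.47% of the incident intensity.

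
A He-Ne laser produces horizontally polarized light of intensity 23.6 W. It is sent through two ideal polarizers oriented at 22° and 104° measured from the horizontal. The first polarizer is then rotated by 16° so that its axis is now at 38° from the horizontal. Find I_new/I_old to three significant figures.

Before rotation:
I₁ = I₀ cos²(22° − 0°) = I₀ cos²(22°) = 0.8597 I₀.
I₂ = I₁ cos²(104° − 22°) = 0.8597 I₀ · cos²(82°) = 0.01665 I₀.
After rotation:
I₁ = I₀ cos²(38° − 0°) = I₀ cos²(38°) = 0.621 I₀.
I₂ = I₁ cos²(104° − 38°) = 0.621 I₀ · cos²(66°) = 0.1027 I₀.
Ratio = 0.1027 / 0.01665 = 6.169.

I_new/I_old ≈ 6.17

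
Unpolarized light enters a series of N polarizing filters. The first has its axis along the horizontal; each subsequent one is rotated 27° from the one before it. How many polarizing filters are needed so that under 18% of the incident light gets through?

First polarizer halves the unpolarized light: factor 1/2.
Each further stage multiplies by cos²(27°) = 0.7939.
After N polarizers: T = 0.5·0.7939^(N−1). Require T < 0.18 ⇒ N−1 > ln(0.18/0.5)/ln(0.7939) = 4.43, so N−1 ≥ 5 and N = 6.
Check: N=6 gives T = 0.1577 < 0.18; N=5 gives T = 0.1986.

N = 6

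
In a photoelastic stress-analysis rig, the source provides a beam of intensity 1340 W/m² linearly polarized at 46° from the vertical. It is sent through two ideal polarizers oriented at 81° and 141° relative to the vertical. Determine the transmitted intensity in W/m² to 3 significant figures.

I₁ = 1340 W/m² · cos²(35°) = 899.2 W/m².
I₂ = I₁ · cos²(60°) = 899.2 · 0.25 = 224.8 W/m².

I ≈ 225 W/m²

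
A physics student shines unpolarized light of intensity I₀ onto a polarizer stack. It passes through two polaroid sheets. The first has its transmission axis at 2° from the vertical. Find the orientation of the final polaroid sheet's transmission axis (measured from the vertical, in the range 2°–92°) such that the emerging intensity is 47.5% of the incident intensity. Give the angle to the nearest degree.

Unpolarized light through the first polarizer → I₁ = ½ I₀, now polarized at 2°.
Need I₂/I₀ = 0.475, so cos²(θ − 2°) = 0.475 / 0.5 = 0.95.
θ − 2° = arccos(√0.95) = 12.9°, giving θ ≈ 2 + 12.9 = 14.9°.

θ ≈ 15°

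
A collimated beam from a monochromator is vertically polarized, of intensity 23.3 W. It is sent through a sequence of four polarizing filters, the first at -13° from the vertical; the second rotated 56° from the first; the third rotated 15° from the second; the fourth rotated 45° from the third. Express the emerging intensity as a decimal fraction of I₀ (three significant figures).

I₁ = 23.3 W · cos²(13°) = 22.12 W.
I₂ = I₁ · cos²(56°) = 22.12 · 0.3127 = 6.917 W.
I₃ = I₂ · cos²(15°) = 6.917 · 0.933 = 6.454 W.
I₄ = I₃ · cos²(45°) = 6.454 · 0.5 = 3.227 W.
Transmitted fraction = 0.1385.

I/I₀ ≈ 0.138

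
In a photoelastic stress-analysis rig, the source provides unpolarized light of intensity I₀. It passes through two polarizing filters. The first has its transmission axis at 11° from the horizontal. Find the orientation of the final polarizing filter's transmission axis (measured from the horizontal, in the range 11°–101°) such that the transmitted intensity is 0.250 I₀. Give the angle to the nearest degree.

θ ≈ 56°

Unpolarized light through the first polarizer → I₁ = ½ I₀, now polarized at 11°.
Need I₂/I₀ = 0.25, so cos²(θ − 11°) = 0.25 / 0.5 = 0.5.
θ − 11° = arccos(√0.5) = 45.0°, giving θ ≈ 11 + 45.0 = 56.0°.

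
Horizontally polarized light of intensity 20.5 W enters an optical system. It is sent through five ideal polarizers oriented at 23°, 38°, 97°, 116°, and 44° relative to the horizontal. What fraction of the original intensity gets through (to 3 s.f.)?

By Malus's law, I₁ = 20.5 W · cos²(23°) = 17.37 W.
I₂ = I₁ · cos²(15°) = 17.37 · 0.933 = 16.21 W.
I₃ = I₂ · cos²(59°) = 16.21 · 0.2653 = 4.299 W.
I₄ = I₃ · cos²(19°) = 4.299 · 0.894 = 3.843 W.
I₅ = I₄ · cos²(72°) = 3.843 · 0.09549 = 0.367 W.
Transmitted fraction = 0.0179.

I/I₀ ≈ 0.0179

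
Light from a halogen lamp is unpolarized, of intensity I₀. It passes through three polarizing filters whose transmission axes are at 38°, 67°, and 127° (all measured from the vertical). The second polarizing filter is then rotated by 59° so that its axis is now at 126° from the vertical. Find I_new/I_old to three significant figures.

I_new/I_old ≈ 0.00637

Before rotation:
Unpolarized light through the first polarizer → I₁ = ½ I₀, now polarized at 38°.
I₂ = I₁ cos²(67° − 38°) = 0.5 I₀ · cos²(29°) = 0.3825 I₀.
I₃ = I₂ cos²(127° − 67°) = 0.3825 I₀ · cos²(60°) = 0.09562 I₀.
After rotation:
Unpolarized light through the first polarizer → I₁ = ½ I₀, now polarized at 38°.
I₂ = I₁ cos²(126° − 38°) = 0.5 I₀ · cos²(88°) = 0.000609 I₀.
I₃ = I₂ cos²(127° − 126°) = 0.000609 I₀ · cos²(1°) = 0.0006088 I₀.
Ratio = 0.0006088 / 0.09562 = 0.006367.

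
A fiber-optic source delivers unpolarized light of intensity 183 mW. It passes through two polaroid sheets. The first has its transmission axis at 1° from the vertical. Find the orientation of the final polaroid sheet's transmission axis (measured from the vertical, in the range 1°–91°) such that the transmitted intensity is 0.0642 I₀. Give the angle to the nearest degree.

θ ≈ 70°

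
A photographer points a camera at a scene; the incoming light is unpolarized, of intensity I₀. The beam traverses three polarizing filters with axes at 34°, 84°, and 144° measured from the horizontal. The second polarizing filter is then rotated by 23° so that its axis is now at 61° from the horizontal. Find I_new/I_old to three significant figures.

I_new/I_old ≈ 0.114

Before rotation:
Unpolarized light through the first polarizer → I₁ = ½ I₀, now polarized at 34°.
I₂ = I₁ cos²(84° − 34°) = 0.5 I₀ · cos²(50°) = 0.2066 I₀.
I₃ = I₂ cos²(144° − 84°) = 0.2066 I₀ · cos²(60°) = 0.05165 I₀.
After rotation:
Unpolarized light through the first polarizer → I₁ = ½ I₀, now polarized at 34°.
I₂ = I₁ cos²(61° − 34°) = 0.5 I₀ · cos²(27°) = 0.3969 I₀.
I₃ = I₂ cos²(144° − 61°) = 0.3969 I₀ · cos²(83°) = 0.005896 I₀.
Ratio = 0.005896 / 0.05165 = 0.1141.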